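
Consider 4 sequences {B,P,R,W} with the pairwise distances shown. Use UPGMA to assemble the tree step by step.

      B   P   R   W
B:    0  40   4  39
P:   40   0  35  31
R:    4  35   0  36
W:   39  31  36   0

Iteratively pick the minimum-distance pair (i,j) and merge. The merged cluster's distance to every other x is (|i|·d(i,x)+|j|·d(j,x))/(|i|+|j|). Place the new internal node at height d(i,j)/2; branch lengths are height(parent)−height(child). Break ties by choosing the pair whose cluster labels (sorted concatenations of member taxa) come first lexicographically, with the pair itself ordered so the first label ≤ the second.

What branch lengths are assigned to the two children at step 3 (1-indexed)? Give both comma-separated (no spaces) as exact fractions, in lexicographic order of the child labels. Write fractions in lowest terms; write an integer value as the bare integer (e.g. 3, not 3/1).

67/4,13/4

1. join B+R (d=4) ⇒ BR; edges |B|=2, |R|=2
  updated: d(BR,P)=75/2, d(BR,W)=75/2
2. join P+W (d=31) ⇒ PW; edges |P|=31/2, |W|=31/2
  updated: d(BR,PW)=75/2
3. join BR+PW (d=75/2) ⇒ BPRW; edges |BR|=67/4, |PW|=13/4
final tree: ((B:2,R:2):67/4,(P:31/2,W:31/2):13/4)
total length: 55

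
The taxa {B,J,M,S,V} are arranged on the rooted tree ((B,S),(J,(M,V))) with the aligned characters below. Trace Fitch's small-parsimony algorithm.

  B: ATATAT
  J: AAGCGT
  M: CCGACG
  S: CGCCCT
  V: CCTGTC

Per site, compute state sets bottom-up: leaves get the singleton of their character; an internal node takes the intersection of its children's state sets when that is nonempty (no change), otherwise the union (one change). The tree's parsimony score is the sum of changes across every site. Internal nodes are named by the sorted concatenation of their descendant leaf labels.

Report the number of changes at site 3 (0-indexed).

site 0, node BS: B={A} ∪ S={C} → {A,C} (+1)
site 0, node MV: M={C} ∩ V={C} → {C} (+0)
site 0, node JMV: J={A} ∪ MV={C} → {A,C} (+1)
site 0, node BJMSV: BS={A,C} ∩ JMV={A,C} → {A,C} (+0)
site 1, node BS: B={T} ∪ S={G} → {G,T} (+1)
site 1, node MV: M={C} ∩ V={C} → {C} (+0)
site 1, node JMV: J={A} ∪ MV={C} → {A,C} (+1)
site 1, node BJMSV: BS={G,T} ∪ JMV={A,C} → {A,C,G,T} (+1)
site 2, node BS: B={A} ∪ S={C} → {A,C} (+1)
site 2, node MV: M={G} ∪ V={T} → {G,T} (+1)
site 2, node JMV: J={G} ∩ MV={G,T} → {G} (+0)
site 2, node BJMSV: BS={A,C} ∪ JMV={G} → {A,C,G} (+1)
site 3, node BS: B={T} ∪ S={C} → {C,T} (+1)
site 3, node MV: M={A} ∪ V={G} → {A,G} (+1)
site 3, node JMV: J={C} ∪ MV={A,G} → {A,C,G} (+1)
site 3, node BJMSV: BS={C,T} ∩ JMV={A,C,G} → {C} (+0)
site 4, node BS: B={A} ∪ S={C} → {A,C} (+1)
site 4, node MV: M={C} ∪ V={T} → {C,T} (+1)
site 4, node JMV: J={G} ∪ MV={C,T} → {C,G,T} (+1)
site 4, node BJMSV: BS={A,C} ∩ JMV={C,G,T} → {C} (+0)
site 5, node BS: B={T} ∩ S={T} → {T} (+0)
site 5, node MV: M={G} ∪ V={C} → {C,G} (+1)
site 5, node JMV: J={T} ∪ MV={C,G} → {C,G,T} (+1)
site 5, node BJMSV: BS={T} ∩ JMV={C,G,T} → {T} (+0)
per-site changes: [2, 3, 3, 3, 3, 2]; total = 16

3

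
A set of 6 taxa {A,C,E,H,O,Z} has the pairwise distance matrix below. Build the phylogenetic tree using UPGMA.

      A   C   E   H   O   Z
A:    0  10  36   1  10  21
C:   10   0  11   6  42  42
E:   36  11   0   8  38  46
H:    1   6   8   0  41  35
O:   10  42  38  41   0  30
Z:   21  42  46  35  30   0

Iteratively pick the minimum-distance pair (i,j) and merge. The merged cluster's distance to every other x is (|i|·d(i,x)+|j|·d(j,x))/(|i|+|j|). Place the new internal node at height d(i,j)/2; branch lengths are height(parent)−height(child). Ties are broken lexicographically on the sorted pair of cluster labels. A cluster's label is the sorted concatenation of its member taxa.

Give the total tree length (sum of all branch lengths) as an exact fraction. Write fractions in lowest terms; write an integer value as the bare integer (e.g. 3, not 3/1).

step 1: merge (A,H) at d=1; branch lengths A→1/2, H→1/2; new cluster AH
  updated: d(AH,C)=8, d(AH,E)=22, d(AH,O)=51/2, d(AH,Z)=28
step 2: merge (AH,C) at d=8; branch lengths AH→7/2, C→4; new cluster ACH
  updated: d(ACH,E)=55/3, d(ACH,O)=31, d(ACH,Z)=98/3
step 3: merge (ACH,E) at d=55/3; branch lengths ACH→31/6, E→55/6; new cluster ACEH
  updated: d(ACEH,O)=131/4, d(ACEH,Z)=36
step 4: merge (O,Z) at d=30; branch lengths O→15, Z→15; new cluster OZ
  updated: d(ACEH,OZ)=275/8
step 5: merge (ACEH,OZ) at d=275/8; branch lengths ACEH→385/48, OZ→35/16; new cluster ACEHOZ
final tree: ((((A:1/2,H:1/2):7/2,C:4):31/6,E:55/6):385/48,(O:15,Z:15):35/16)
total length: 1513/24

1513/24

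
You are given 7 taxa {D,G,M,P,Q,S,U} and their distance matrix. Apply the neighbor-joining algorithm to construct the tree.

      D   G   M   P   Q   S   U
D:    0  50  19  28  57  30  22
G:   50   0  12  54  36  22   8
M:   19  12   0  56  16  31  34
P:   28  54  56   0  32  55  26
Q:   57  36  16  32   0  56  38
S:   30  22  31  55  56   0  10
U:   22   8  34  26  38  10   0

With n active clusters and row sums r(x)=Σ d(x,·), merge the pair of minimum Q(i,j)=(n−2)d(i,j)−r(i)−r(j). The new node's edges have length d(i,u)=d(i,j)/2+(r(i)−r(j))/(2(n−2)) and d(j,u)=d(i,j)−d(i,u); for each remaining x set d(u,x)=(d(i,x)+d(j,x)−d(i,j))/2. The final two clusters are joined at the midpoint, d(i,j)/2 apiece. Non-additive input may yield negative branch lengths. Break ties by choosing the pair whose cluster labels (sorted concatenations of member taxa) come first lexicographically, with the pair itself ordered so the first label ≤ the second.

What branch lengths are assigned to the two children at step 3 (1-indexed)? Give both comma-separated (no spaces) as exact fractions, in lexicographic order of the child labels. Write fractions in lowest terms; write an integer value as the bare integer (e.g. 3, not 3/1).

67/6,-7/6

iteration 1: select P,Q (d=32, Q=-326); attach at lengths (88/5, 72/5); label the merged cluster PQ
  updated: d(D,PQ)=53/2, d(G,PQ)=29, d(M,PQ)=20, d(PQ,S)=79/2, d(PQ,U)=16
iteration 2: select G,M (d=12, Q=-189); attach at lengths (53/8, 43/8); label the merged cluster GM
  updated: d(D,GM)=57/2, d(GM,PQ)=37/2, d(GM,S)=41/2, d(GM,U)=15
iteration 3: select S,U (d=10, Q=-133); attach at lengths (67/6, -7/6); label the merged cluster SU
  updated: d(D,SU)=21, d(GM,SU)=51/4, d(PQ,SU)=91/4
iteration 4: select D,PQ (d=53/2, Q=-363/4); attach at lengths (245/16, 179/16); label the merged cluster DPQ
  updated: d(DPQ,GM)=41/4, d(DPQ,SU)=69/8
iteration 5: select DPQ,GM (d=41/4, Q=-253/8); attach at lengths (49/16, 115/16); label the merged cluster DGMPQ
  updated: d(DGMPQ,SU)=89/16
iteration 6: select DGMPQ,SU (d=89/16); attach at lengths (89/32, 89/32); label the merged cluster DGMPQSU
final tree: (((D:245/16,(P:88/5,Q:72/5):179/16):49/16,(G:53/8,M:43/8):115/16):89/32,(S:67/6,U:-7/6):89/32)
total length: 1541/16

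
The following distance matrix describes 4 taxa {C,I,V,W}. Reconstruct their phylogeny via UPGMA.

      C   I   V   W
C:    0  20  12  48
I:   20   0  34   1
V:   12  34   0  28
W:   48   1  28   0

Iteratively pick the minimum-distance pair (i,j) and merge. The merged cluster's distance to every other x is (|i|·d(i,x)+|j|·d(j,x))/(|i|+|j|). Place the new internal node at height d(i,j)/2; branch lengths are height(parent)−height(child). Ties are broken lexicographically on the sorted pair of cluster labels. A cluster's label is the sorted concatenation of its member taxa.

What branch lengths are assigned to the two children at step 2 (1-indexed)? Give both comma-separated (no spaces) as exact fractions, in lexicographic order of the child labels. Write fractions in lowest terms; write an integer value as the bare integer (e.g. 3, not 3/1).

1. join I+W (d=1) ⇒ IW; edges |I|=1/2, |W|=1/2
  updated: d(C,IW)=34, d(IW,V)=31
2. join C+V (d=12) ⇒ CV; edges |C|=6, |V|=6
  updated: d(CV,IW)=65/2
3. join CV+IW (d=65/2) ⇒ CIVW; edges |CV|=41/4, |IW|=63/4
final tree: ((C:6,V:6):41/4,(I:1/2,W:1/2):63/4)
total length: 39

6,6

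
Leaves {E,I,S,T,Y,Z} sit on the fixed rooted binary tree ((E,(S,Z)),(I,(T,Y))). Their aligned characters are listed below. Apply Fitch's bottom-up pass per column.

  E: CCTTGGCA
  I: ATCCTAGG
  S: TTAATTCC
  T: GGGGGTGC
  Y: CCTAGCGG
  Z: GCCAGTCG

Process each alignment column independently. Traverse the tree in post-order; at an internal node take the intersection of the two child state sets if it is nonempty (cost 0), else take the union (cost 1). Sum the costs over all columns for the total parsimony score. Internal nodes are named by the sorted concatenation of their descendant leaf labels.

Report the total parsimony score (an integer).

SZ@0: {T} ∪ {G} = {G,T} (union, +1)
ESZ@0: {C} ∪ {G,T} = {C,G,T} (union, +1)
TY@0: {G} ∪ {C} = {C,G} (union, +1)
ITY@0: {A} ∪ {C,G} = {A,C,G} (union, +1)
EISTYZ@0: {C,G,T} ∩ {A,C,G} = {C,G} (intersection, +0)
SZ@1: {T} ∪ {C} = {C,T} (union, +1)
ESZ@1: {C} ∩ {C,T} = {C} (intersection, +0)
TY@1: {G} ∪ {C} = {C,G} (union, +1)
ITY@1: {T} ∪ {C,G} = {C,G,T} (union, +1)
EISTYZ@1: {C} ∩ {C,G,T} = {C} (intersection, +0)
SZ@2: {A} ∪ {C} = {A,C} (union, +1)
ESZ@2: {T} ∪ {A,C} = {A,C,T} (union, +1)
TY@2: {G} ∪ {T} = {G,T} (union, +1)
ITY@2: {C} ∪ {G,T} = {C,G,T} (union, +1)
EISTYZ@2: {A,C,T} ∩ {C,G,T} = {C,T} (intersection, +0)
SZ@3: {A} ∩ {A} = {A} (intersection, +0)
ESZ@3: {T} ∪ {A} = {A,T} (union, +1)
TY@3: {G} ∪ {A} = {A,G} (union, +1)
ITY@3: {C} ∪ {A,G} = {A,C,G} (union, +1)
EISTYZ@3: {A,T} ∩ {A,C,G} = {A} (intersection, +0)
SZ@4: {T} ∪ {G} = {G,T} (union, +1)
ESZ@4: {G} ∩ {G,T} = {G} (intersection, +0)
TY@4: {G} ∩ {G} = {G} (intersection, +0)
ITY@4: {T} ∪ {G} = {G,T} (union, +1)
EISTYZ@4: {G} ∩ {G,T} = {G} (intersection, +0)
SZ@5: {T} ∩ {T} = {T} (intersection, +0)
ESZ@5: {G} ∪ {T} = {G,T} (union, +1)
TY@5: {T} ∪ {C} = {C,T} (union, +1)
ITY@5: {A} ∪ {C,T} = {A,C,T} (union, +1)
EISTYZ@5: {G,T} ∩ {A,C,T} = {T} (intersection, +0)
SZ@6: {C} ∩ {C} = {C} (intersection, +0)
ESZ@6: {C} ∩ {C} = {C} (intersection, +0)
TY@6: {G} ∩ {G} = {G} (intersection, +0)
ITY@6: {G} ∩ {G} = {G} (intersection, +0)
EISTYZ@6: {C} ∪ {G} = {C,G} (union, +1)
SZ@7: {C} ∪ {G} = {C,G} (union, +1)
ESZ@7: {A} ∪ {C,G} = {A,C,G} (union, +1)
TY@7: {C} ∪ {G} = {C,G} (union, +1)
ITY@7: {G} ∩ {C,G} = {G} (intersection, +0)
EISTYZ@7: {A,C,G} ∩ {G} = {G} (intersection, +0)
per-site changes: [4, 3, 4, 3, 2, 3, 1, 3]; total = 23

23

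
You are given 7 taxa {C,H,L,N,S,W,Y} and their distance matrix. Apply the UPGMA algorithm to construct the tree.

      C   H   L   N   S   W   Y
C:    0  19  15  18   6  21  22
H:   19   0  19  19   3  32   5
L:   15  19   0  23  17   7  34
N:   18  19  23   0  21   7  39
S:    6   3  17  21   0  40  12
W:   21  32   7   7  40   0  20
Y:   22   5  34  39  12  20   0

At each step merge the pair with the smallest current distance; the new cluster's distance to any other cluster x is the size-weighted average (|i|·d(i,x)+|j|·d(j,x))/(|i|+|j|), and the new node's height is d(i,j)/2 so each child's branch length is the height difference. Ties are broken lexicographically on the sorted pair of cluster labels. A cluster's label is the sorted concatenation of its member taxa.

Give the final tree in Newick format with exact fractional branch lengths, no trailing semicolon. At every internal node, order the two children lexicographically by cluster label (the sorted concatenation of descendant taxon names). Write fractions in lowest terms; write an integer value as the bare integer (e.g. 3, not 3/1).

step 1: merge (H,S) at d=3; branch lengths H→3/2, S→3/2; new cluster HS
  updated: d(C,HS)=25/2, d(HS,L)=18, d(HS,N)=20, d(HS,W)=36, d(HS,Y)=17/2
step 2: merge (L,W) at d=7; branch lengths L→7/2, W→7/2; new cluster LW
  updated: d(C,LW)=18, d(HS,LW)=27, d(LW,N)=15, d(LW,Y)=27
step 3: merge (HS,Y) at d=17/2; branch lengths HS→11/4, Y→17/4; new cluster HSY
  updated: d(C,HSY)=47/3, d(HSY,LW)=27, d(HSY,N)=79/3
step 4: merge (LW,N) at d=15; branch lengths LW→4, N→15/2; new cluster LNW
  updated: d(C,LNW)=18, d(HSY,LNW)=241/9
step 5: merge (C,HSY) at d=47/3; branch lengths C→47/6, HSY→43/12; new cluster CHSY
  updated: d(CHSY,LNW)=295/12
step 6: merge (CHSY,LNW) at d=295/12; branch lengths CHSY→107/24, LNW→115/24; new cluster CHLNSWY
final tree: ((C:47/6,((H:3/2,S:3/2):11/4,Y:17/4):43/12):107/24,((L:7/2,W:7/2):4,N:15/2):115/24)
total length: 295/6

((C:47/6,((H:3/2,S:3/2):11/4,Y:17/4):43/12):107/24,((L:7/2,W:7/2):4,N:15/2):115/24)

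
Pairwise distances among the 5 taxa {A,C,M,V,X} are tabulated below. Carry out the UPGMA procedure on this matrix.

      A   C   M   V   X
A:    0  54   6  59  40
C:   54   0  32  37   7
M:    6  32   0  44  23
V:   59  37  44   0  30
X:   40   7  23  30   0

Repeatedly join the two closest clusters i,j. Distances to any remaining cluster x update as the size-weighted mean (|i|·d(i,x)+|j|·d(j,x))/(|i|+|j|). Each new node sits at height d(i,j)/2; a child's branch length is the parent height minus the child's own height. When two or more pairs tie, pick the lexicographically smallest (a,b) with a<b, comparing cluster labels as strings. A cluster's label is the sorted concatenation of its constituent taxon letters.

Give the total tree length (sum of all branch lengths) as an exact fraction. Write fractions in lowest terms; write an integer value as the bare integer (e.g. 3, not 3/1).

261/4

iteration 1: select A,M (d=6); attach at lengths (3, 3); label the merged cluster AM
  updated: d(AM,C)=43, d(AM,V)=103/2, d(AM,X)=63/2
iteration 2: select C,X (d=7); attach at lengths (7/2, 7/2); label the merged cluster CX
  updated: d(AM,CX)=149/4, d(CX,V)=67/2
iteration 3: select CX,V (d=67/2); attach at lengths (53/4, 67/4); label the merged cluster CVX
  updated: d(AM,CVX)=42
iteration 4: select AM,CVX (d=42); attach at lengths (18, 17/4); label the merged cluster ACMVX
final tree: ((A:3,M:3):18,((C:7/2,X:7/2):53/4,V:67/4):17/4)
total length: 261/4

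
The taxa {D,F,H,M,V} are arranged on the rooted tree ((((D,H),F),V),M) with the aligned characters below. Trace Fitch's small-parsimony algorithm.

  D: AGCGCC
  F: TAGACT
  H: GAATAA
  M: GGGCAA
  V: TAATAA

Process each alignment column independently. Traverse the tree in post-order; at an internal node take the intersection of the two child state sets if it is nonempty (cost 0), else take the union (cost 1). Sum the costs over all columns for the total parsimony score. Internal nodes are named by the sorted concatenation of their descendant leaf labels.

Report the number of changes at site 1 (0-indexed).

2

DH@0: {A} ∪ {G} = {A,G} (union, +1)
DFH@0: {A,G} ∪ {T} = {A,G,T} (union, +1)
DFHV@0: {A,G,T} ∩ {T} = {T} (intersection, +0)
DFHMV@0: {T} ∪ {G} = {G,T} (union, +1)
DH@1: {G} ∪ {A} = {A,G} (union, +1)
DFH@1: {A,G} ∩ {A} = {A} (intersection, +0)
DFHV@1: {A} ∩ {A} = {A} (intersection, +0)
DFHMV@1: {A} ∪ {G} = {A,G} (union, +1)
DH@2: {C} ∪ {A} = {A,C} (union, +1)
DFH@2: {A,C} ∪ {G} = {A,C,G} (union, +1)
DFHV@2: {A,C,G} ∩ {A} = {A} (intersection, +0)
DFHMV@2: {A} ∪ {G} = {A,G} (union, +1)
DH@3: {G} ∪ {T} = {G,T} (union, +1)
DFH@3: {G,T} ∪ {A} = {A,G,T} (union, +1)
DFHV@3: {A,G,T} ∩ {T} = {T} (intersection, +0)
DFHMV@3: {T} ∪ {C} = {C,T} (union, +1)
DH@4: {C} ∪ {A} = {A,C} (union, +1)
DFH@4: {A,C} ∩ {C} = {C} (intersection, +0)
DFHV@4: {C} ∪ {A} = {A,C} (union, +1)
DFHMV@4: {A,C} ∩ {A} = {A} (intersection, +0)
DH@5: {C} ∪ {A} = {A,C} (union, +1)
DFH@5: {A,C} ∪ {T} = {A,C,T} (union, +1)
DFHV@5: {A,C,T} ∩ {A} = {A} (intersection, +0)
DFHMV@5: {A} ∩ {A} = {A} (intersection, +0)
per-site changes: [3, 2, 3, 3, 2, 2]; total = 15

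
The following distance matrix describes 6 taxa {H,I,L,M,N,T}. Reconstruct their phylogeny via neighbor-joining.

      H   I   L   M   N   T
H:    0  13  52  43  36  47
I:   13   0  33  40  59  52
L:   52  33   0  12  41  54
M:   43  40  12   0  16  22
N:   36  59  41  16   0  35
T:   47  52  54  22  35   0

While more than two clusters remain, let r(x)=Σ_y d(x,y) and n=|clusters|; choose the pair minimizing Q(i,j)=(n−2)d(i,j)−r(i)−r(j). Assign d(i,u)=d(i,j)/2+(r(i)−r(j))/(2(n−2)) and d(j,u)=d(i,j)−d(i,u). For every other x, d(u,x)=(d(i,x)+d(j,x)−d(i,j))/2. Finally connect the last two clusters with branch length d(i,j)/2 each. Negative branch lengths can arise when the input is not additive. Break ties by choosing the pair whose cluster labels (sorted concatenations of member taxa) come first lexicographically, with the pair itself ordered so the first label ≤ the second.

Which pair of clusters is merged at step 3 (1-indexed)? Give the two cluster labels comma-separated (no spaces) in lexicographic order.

1. join H+I (d=13, Q=-336) ⇒ HI; edges |H|=23/4, |I|=29/4
  updated: d(HI,L)=36, d(HI,M)=35, d(HI,N)=41, d(HI,T)=43
2. join L+M (d=12, Q=-192) ⇒ LM; edges |L|=47/3, |M|=-11/3
  updated: d(HI,LM)=59/2, d(LM,N)=45/2, d(LM,T)=32
3. join HI+LM (d=59/2, Q=-277/2) ⇒ HILM; edges |HI|=177/8, |LM|=59/8
  updated: d(HILM,N)=17, d(HILM,T)=91/4
4. join HILM+N (d=17, Q=-299/4) ⇒ HILMN; edges |HILM|=19/8, |N|=117/8
  updated: d(HILMN,T)=163/8
5. join HILMN+T (d=163/8) ⇒ HILMNT; edges |HILMN|=163/16, |T|=163/16
final tree: ((((H:23/4,I:29/4):177/8,(L:47/3,M:-11/3):59/8):19/8,N:117/8):163/16,T:163/16)
total length: 735/8

HI,LM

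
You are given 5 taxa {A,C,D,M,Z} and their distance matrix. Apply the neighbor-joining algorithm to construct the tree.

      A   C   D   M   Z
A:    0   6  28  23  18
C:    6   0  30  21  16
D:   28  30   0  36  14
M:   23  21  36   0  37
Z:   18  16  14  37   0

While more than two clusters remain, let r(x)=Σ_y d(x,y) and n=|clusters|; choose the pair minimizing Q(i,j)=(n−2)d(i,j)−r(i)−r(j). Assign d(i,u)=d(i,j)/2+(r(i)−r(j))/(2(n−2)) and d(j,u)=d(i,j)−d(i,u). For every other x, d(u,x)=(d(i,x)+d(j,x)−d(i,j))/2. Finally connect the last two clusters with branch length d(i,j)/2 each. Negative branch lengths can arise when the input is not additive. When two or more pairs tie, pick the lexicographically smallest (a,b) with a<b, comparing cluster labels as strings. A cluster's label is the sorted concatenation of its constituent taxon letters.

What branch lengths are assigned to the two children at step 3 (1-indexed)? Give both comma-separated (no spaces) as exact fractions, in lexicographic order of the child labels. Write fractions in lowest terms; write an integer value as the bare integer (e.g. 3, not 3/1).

5/4,47/4

1. join D+Z (d=14, Q=-151) ⇒ DZ; edges |D|=65/6, |Z|=19/6
  updated: d(A,DZ)=16, d(C,DZ)=16, d(DZ,M)=59/2
2. join A+C (d=6, Q=-76) ⇒ AC; edges |A|=7/2, |C|=5/2
  updated: d(AC,DZ)=13, d(AC,M)=19
3. join AC+DZ (d=13, Q=-123/2) ⇒ ACDZ; edges |AC|=5/4, |DZ|=47/4
  updated: d(ACDZ,M)=71/4
4. join ACDZ+M (d=71/4) ⇒ ACDMZ; edges |ACDZ|=71/8, |M|=71/8
final tree: (((A:7/2,C:5/2):5/4,(D:65/6,Z:19/6):47/4):71/8,M:71/8)
total length: 203/4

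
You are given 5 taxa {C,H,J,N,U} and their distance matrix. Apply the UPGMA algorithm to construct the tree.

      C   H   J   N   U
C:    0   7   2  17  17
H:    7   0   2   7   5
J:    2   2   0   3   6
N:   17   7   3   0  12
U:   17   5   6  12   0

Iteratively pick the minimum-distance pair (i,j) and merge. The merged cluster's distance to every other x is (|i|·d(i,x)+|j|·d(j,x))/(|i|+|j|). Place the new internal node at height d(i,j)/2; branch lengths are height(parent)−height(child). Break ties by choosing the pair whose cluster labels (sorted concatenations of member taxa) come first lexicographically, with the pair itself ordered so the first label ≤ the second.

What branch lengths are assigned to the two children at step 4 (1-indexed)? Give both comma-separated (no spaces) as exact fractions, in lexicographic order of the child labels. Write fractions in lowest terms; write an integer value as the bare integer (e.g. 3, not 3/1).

step 1: merge (C,J) at d=2; branch lengths C→1, J→1; new cluster CJ
  updated: d(CJ,H)=9/2, d(CJ,N)=10, d(CJ,U)=23/2
step 2: merge (CJ,H) at d=9/2; branch lengths CJ→5/4, H→9/4; new cluster CHJ
  updated: d(CHJ,N)=9, d(CHJ,U)=28/3
step 3: merge (CHJ,N) at d=9; branch lengths CHJ→9/4, N→9/2; new cluster CHJN
  updated: d(CHJN,U)=10
step 4: merge (CHJN,U) at d=10; branch lengths CHJN→1/2, U→5; new cluster CHJNU
final tree: ((((C:1,J:1):5/4,H:9/4):9/4,N:9/2):1/2,U:5)
total length: 71/4

1/2,5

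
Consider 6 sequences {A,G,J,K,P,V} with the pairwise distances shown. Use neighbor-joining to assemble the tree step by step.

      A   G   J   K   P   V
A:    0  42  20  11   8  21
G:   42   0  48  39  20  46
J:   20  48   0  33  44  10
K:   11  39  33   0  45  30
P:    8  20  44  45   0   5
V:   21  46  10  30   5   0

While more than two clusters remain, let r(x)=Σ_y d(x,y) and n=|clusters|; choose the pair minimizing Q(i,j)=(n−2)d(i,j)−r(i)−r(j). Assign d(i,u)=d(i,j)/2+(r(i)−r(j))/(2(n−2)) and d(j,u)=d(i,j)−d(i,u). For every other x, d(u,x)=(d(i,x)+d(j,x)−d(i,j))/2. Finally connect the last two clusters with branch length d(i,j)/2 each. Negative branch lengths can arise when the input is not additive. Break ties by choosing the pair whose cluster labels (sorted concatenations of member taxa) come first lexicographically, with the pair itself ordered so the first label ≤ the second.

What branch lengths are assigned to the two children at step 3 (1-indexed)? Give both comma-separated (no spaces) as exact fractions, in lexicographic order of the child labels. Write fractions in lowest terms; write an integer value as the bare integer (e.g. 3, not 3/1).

-3/2,25/2

step 1: merge (G,P) at d=20, Q=-237; branch lengths G→153/8, P→7/8; new cluster GP
  updated: d(A,GP)=15, d(GP,J)=36, d(GP,K)=32, d(GP,V)=31/2
step 2: merge (J,V) at d=10, Q=-291/2; branch lengths J→35/4, V→5/4; new cluster JV
  updated: d(A,JV)=31/2, d(GP,JV)=83/4, d(JV,K)=53/2
step 3: merge (A,K) at d=11, Q=-89; branch lengths A→-3/2, K→25/2; new cluster AK
  updated: d(AK,GP)=18, d(AK,JV)=31/2
step 4: merge (AK,GP) at d=18, Q=-217/4; branch lengths AK→51/8, GP→93/8; new cluster AGKP
  updated: d(AGKP,JV)=73/8
step 5: merge (AGKP,JV) at d=73/8; branch lengths AGKP→73/16, JV→73/16; new cluster AGJKPV
final tree: (((A:-3/2,K:25/2):51/8,(G:153/8,P:7/8):93/8):73/16,(J:35/4,V:5/4):73/16)
total length: 545/8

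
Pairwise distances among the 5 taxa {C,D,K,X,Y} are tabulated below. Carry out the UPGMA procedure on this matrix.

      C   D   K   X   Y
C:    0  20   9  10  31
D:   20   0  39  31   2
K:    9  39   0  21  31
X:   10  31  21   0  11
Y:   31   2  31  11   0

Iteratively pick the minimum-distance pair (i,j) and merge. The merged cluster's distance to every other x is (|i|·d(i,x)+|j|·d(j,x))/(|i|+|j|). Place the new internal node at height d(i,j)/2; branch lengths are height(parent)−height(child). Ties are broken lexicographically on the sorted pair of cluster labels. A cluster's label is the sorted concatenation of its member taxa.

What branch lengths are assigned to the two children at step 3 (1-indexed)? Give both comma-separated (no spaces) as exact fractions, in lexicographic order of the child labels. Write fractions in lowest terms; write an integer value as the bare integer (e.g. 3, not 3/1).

step 1: merge (D,Y) at d=2; branch lengths D→1, Y→1; new cluster DY
  updated: d(C,DY)=51/2, d(DY,K)=35, d(DY,X)=21
step 2: merge (C,K) at d=9; branch lengths C→9/2, K→9/2; new cluster CK
  updated: d(CK,DY)=121/4, d(CK,X)=31/2
step 3: merge (CK,X) at d=31/2; branch lengths CK→13/4, X→31/4; new cluster CKX
  updated: d(CKX,DY)=163/6
step 4: merge (CKX,DY) at d=163/6; branch lengths CKX→35/6, DY→151/12; new cluster CDKXY
final tree: (((C:9/2,K:9/2):13/4,X:31/4):35/6,(D:1,Y:1):151/12)
total length: 485/12

13/4,31/4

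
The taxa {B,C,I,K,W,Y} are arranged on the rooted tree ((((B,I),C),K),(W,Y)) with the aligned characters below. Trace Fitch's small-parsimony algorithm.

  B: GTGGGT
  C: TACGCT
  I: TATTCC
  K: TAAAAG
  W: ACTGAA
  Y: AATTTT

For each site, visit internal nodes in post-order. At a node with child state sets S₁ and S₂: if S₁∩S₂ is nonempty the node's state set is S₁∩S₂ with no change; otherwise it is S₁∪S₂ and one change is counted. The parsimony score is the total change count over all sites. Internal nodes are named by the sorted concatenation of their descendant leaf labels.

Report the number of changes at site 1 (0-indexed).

[col 0] BI: children B:{G}, I:{T} ∪→ {G,T}; cost 1
[col 0] BCI: children BI:{G,T}, C:{T} ∩→ {T}; cost 0
[col 0] BCIK: children BCI:{T}, K:{T} ∩→ {T}; cost 0
[col 0] WY: children W:{A}, Y:{A} ∩→ {A}; cost 0
[col 0] BCIKWY: children BCIK:{T}, WY:{A} ∪→ {A,T}; cost 1
[col 1] BI: children B:{T}, I:{A} ∪→ {A,T}; cost 1
[col 1] BCI: children BI:{A,T}, C:{A} ∩→ {A}; cost 0
[col 1] BCIK: children BCI:{A}, K:{A} ∩→ {A}; cost 0
[col 1] WY: children W:{C}, Y:{A} ∪→ {A,C}; cost 1
[col 1] BCIKWY: children BCIK:{A}, WY:{A,C} ∩→ {A}; cost 0
[col 2] BI: children B:{G}, I:{T} ∪→ {G,T}; cost 1
[col 2] BCI: children BI:{G,T}, C:{C} ∪→ {C,G,T}; cost 1
[col 2] BCIK: children BCI:{C,G,T}, K:{A} ∪→ {A,C,G,T}; cost 1
[col 2] WY: children W:{T}, Y:{T} ∩→ {T}; cost 0
[col 2] BCIKWY: children BCIK:{A,C,G,T}, WY:{T} ∩→ {T}; cost 0
[col 3] BI: children B:{G}, I:{T} ∪→ {G,T}; cost 1
[col 3] BCI: children BI:{G,T}, C:{G} ∩→ {G}; cost 0
[col 3] BCIK: children BCI:{G}, K:{A} ∪→ {A,G}; cost 1
[col 3] WY: children W:{G}, Y:{T} ∪→ {G,T}; cost 1
[col 3] BCIKWY: children BCIK:{A,G}, WY:{G,T} ∩→ {G}; cost 0
[col 4] BI: children B:{G}, I:{C} ∪→ {C,G}; cost 1
[col 4] BCI: children BI:{C,G}, C:{C} ∩→ {C}; cost 0
[col 4] BCIK: children BCI:{C}, K:{A} ∪→ {A,C}; cost 1
[col 4] WY: children W:{A}, Y:{T} ∪→ {A,T}; cost 1
[col 4] BCIKWY: children BCIK:{A,C}, WY:{A,T} ∩→ {A}; cost 0
[col 5] BI: children B:{T}, I:{C} ∪→ {C,T}; cost 1
[col 5] BCI: children BI:{C,T}, C:{T} ∩→ {T}; cost 0
[col 5] BCIK: children BCI:{T}, K:{G} ∪→ {G,T}; cost 1
[col 5] WY: children W:{A}, Y:{T} ∪→ {A,T}; cost 1
[col 5] BCIKWY: children BCIK:{G,T}, WY:{A,T} ∩→ {T}; cost 0
per-site changes: [2, 2, 3, 3, 3, 3]; total = 16

2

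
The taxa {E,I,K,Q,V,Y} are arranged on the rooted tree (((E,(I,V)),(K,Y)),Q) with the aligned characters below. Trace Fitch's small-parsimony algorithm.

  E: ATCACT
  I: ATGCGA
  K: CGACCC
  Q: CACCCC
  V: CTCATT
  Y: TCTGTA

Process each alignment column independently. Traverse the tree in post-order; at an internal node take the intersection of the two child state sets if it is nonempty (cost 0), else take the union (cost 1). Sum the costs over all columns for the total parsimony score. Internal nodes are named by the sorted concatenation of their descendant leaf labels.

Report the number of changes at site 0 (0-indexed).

3

site 0, node IV: I={A} ∪ V={C} → {A,C} (+1)
site 0, node EIV: E={A} ∩ IV={A,C} → {A} (+0)
site 0, node KY: K={C} ∪ Y={T} → {C,T} (+1)
site 0, node EIKVY: EIV={A} ∪ KY={C,T} → {A,C,T} (+1)
site 0, node EIKQVY: EIKVY={A,C,T} ∩ Q={C} → {C} (+0)
site 1, node IV: I={T} ∩ V={T} → {T} (+0)
site 1, node EIV: E={T} ∩ IV={T} → {T} (+0)
site 1, node KY: K={G} ∪ Y={C} → {C,G} (+1)
site 1, node EIKVY: EIV={T} ∪ KY={C,G} → {C,G,T} (+1)
site 1, node EIKQVY: EIKVY={C,G,T} ∪ Q={A} → {A,C,G,T} (+1)
site 2, node IV: I={G} ∪ V={C} → {C,G} (+1)
site 2, node EIV: E={C} ∩ IV={C,G} → {C} (+0)
site 2, node KY: K={A} ∪ Y={T} → {A,T} (+1)
site 2, node EIKVY: EIV={C} ∪ KY={A,T} → {A,C,T} (+1)
site 2, node EIKQVY: EIKVY={A,C,T} ∩ Q={C} → {C} (+0)
site 3, node IV: I={C} ∪ V={A} → {A,C} (+1)
site 3, node EIV: E={A} ∩ IV={A,C} → {A} (+0)
site 3, node KY: K={C} ∪ Y={G} → {C,G} (+1)
site 3, node EIKVY: EIV={A} ∪ KY={C,G} → {A,C,G} (+1)
site 3, node EIKQVY: EIKVY={A,C,G} ∩ Q={C} → {C} (+0)
site 4, node IV: I={G} ∪ V={T} → {G,T} (+1)
site 4, node EIV: E={C} ∪ IV={G,T} → {C,G,T} (+1)
site 4, node KY: K={C} ∪ Y={T} → {C,T} (+1)
site 4, node EIKVY: EIV={C,G,T} ∩ KY={C,T} → {C,T} (+0)
site 4, node EIKQVY: EIKVY={C,T} ∩ Q={C} → {C} (+0)
site 5, node IV: I={A} ∪ V={T} → {A,T} (+1)
site 5, node EIV: E={T} ∩ IV={A,T} → {T} (+0)
site 5, node KY: K={C} ∪ Y={A} → {A,C} (+1)
site 5, node EIKVY: EIV={T} ∪ KY={A,C} → {A,C,T} (+1)
site 5, node EIKQVY: EIKVY={A,C,T} ∩ Q={C} → {C} (+0)
per-site changes: [3, 3, 3, 3, 3, 3]; total = 18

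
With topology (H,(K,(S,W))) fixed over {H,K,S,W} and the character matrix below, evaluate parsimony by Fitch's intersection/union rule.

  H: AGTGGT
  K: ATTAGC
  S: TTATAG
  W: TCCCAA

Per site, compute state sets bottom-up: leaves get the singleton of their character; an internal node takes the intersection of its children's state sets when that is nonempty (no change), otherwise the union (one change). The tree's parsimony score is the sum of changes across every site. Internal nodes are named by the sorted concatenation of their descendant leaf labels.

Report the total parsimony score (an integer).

[col 0] SW: children S:{T}, W:{T} ∩→ {T}; cost 0
[col 0] KSW: children K:{A}, SW:{T} ∪→ {A,T}; cost 1
[col 0] HKSW: children H:{A}, KSW:{A,T} ∩→ {A}; cost 0
[col 1] SW: children S:{T}, W:{C} ∪→ {C,T}; cost 1
[col 1] KSW: children K:{T}, SW:{C,T} ∩→ {T}; cost 0
[col 1] HKSW: children H:{G}, KSW:{T} ∪→ {G,T}; cost 1
[col 2] SW: children S:{A}, W:{C} ∪→ {A,C}; cost 1
[col 2] KSW: children K:{T}, SW:{A,C} ∪→ {A,C,T}; cost 1
[col 2] HKSW: children H:{T}, KSW:{A,C,T} ∩→ {T}; cost 0
[col 3] SW: children S:{T}, W:{C} ∪→ {C,T}; cost 1
[col 3] KSW: children K:{A}, SW:{C,T} ∪→ {A,C,T}; cost 1
[col 3] HKSW: children H:{G}, KSW:{A,C,T} ∪→ {A,C,G,T}; cost 1
[col 4] SW: children S:{A}, W:{A} ∩→ {A}; cost 0
[col 4] KSW: children K:{G}, SW:{A} ∪→ {A,G}; cost 1
[col 4] HKSW: children H:{G}, KSW:{A,G} ∩→ {G}; cost 0
[col 5] SW: children S:{G}, W:{A} ∪→ {A,G}; cost 1
[col 5] KSW: children K:{C}, SW:{A,G} ∪→ {A,C,G}; cost 1
[col 5] HKSW: children H:{T}, KSW:{A,C,G} ∪→ {A,C,G,T}; cost 1
per-site changes: [1, 2, 2, 3, 1, 3]; total = 12

12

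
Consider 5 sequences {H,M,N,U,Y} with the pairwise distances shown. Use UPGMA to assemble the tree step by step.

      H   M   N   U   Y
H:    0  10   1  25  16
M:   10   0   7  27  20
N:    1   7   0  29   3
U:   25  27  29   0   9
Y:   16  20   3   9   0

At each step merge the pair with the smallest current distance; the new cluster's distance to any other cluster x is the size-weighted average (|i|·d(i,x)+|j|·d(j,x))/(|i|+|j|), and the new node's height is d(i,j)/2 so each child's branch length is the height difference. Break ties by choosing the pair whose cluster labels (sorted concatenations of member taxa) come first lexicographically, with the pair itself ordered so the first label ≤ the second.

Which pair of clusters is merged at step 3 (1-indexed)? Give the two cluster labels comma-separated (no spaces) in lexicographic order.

1. join H+N (d=1) ⇒ HN; edges |H|=1/2, |N|=1/2
  updated: d(HN,M)=17/2, d(HN,U)=27, d(HN,Y)=19/2
2. join HN+M (d=17/2) ⇒ HMN; edges |HN|=15/4, |M|=17/4
  updated: d(HMN,U)=27, d(HMN,Y)=13
3. join U+Y (d=9) ⇒ UY; edges |U|=9/2, |Y|=9/2
  updated: d(HMN,UY)=20
4. join HMN+UY (d=20) ⇒ HMNUY; edges |HMN|=23/4, |UY|=11/2
final tree: (((H:1/2,N:1/2):15/4,M:17/4):23/4,(U:9/2,Y:9/2):11/2)
total length: 117/4

U,Y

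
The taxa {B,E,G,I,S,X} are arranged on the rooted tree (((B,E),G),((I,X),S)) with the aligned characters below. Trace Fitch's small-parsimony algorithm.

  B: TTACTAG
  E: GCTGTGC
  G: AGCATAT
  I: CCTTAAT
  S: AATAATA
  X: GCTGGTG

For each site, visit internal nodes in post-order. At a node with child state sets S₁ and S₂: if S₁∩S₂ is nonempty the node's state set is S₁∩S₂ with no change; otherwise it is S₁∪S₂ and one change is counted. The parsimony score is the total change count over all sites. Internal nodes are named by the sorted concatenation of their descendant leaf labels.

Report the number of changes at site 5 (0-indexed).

[col 0] BE: children B:{T}, E:{G} ∪→ {G,T}; cost 1
[col 0] BEG: children BE:{G,T}, G:{A} ∪→ {A,G,T}; cost 1
[col 0] IX: children I:{C}, X:{G} ∪→ {C,G}; cost 1
[col 0] ISX: children IX:{C,G}, S:{A} ∪→ {A,C,G}; cost 1
[col 0] BEGISX: children BEG:{A,G,T}, ISX:{A,C,G} ∩→ {A,G}; cost 0
[col 1] BE: children B:{T}, E:{C} ∪→ {C,T}; cost 1
[col 1] BEG: children BE:{C,T}, G:{G} ∪→ {C,G,T}; cost 1
[col 1] IX: children I:{C}, X:{C} ∩→ {C}; cost 0
[col 1] ISX: children IX:{C}, S:{A} ∪→ {A,C}; cost 1
[col 1] BEGISX: children BEG:{C,G,T}, ISX:{A,C} ∩→ {C}; cost 0
[col 2] BE: children B:{A}, E:{T} ∪→ {A,T}; cost 1
[col 2] BEG: children BE:{A,T}, G:{C} ∪→ {A,C,T}; cost 1
[col 2] IX: children I:{T}, X:{T} ∩→ {T}; cost 0
[col 2] ISX: children IX:{T}, S:{T} ∩→ {T}; cost 0
[col 2] BEGISX: children BEG:{A,C,T}, ISX:{T} ∩→ {T}; cost 0
[col 3] BE: children B:{C}, E:{G} ∪→ {C,G}; cost 1
[col 3] BEG: children BE:{C,G}, G:{A} ∪→ {A,C,G}; cost 1
[col 3] IX: children I:{T}, X:{G} ∪→ {G,T}; cost 1
[col 3] ISX: children IX:{G,T}, S:{A} ∪→ {A,G,T}; cost 1
[col 3] BEGISX: children BEG:{A,C,G}, ISX:{A,G,T} ∩→ {A,G}; cost 0
[col 4] BE: children B:{T}, E:{T} ∩→ {T}; cost 0
[col 4] BEG: children BE:{T}, G:{T} ∩→ {T}; cost 0
[col 4] IX: children I:{A}, X:{G} ∪→ {A,G}; cost 1
[col 4] ISX: children IX:{A,G}, S:{A} ∩→ {A}; cost 0
[col 4] BEGISX: children BEG:{T}, ISX:{A} ∪→ {A,T}; cost 1
[col 5] BE: children B:{A}, E:{G} ∪→ {A,G}; cost 1
[col 5] BEG: children BE:{A,G}, G:{A} ∩→ {A}; cost 0
[col 5] IX: children I:{A}, X:{T} ∪→ {A,T}; cost 1
[col 5] ISX: children IX:{A,T}, S:{T} ∩→ {T}; cost 0
[col 5] BEGISX: children BEG:{A}, ISX:{T} ∪→ {A,T}; cost 1
[col 6] BE: children B:{G}, E:{C} ∪→ {C,G}; cost 1
[col 6] BEG: children BE:{C,G}, G:{T} ∪→ {C,G,T}; cost 1
[col 6] IX: children I:{T}, X:{G} ∪→ {G,T}; cost 1
[col 6] ISX: children IX:{G,T}, S:{A} ∪→ {A,G,T}; cost 1
[col 6] BEGISX: children BEG:{C,G,T}, ISX:{A,G,T} ∩→ {G,T}; cost 0
per-site changes: [4, 3, 2, 4, 2, 3, 4]; total = 22

3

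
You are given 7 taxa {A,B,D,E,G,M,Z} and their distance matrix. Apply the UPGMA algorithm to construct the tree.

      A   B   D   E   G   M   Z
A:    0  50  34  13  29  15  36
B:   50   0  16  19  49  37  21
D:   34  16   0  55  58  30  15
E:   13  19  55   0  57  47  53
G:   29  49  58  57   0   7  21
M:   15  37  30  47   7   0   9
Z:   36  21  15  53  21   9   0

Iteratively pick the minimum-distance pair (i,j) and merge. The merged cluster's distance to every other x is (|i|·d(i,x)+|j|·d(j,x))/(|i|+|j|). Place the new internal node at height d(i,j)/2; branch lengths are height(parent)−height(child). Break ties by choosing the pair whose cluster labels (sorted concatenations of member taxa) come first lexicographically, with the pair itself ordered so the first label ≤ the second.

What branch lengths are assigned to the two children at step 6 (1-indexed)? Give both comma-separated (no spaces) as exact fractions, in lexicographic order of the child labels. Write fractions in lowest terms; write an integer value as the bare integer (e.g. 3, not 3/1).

53/4,11/4

iteration 1: select G,M (d=7); attach at lengths (7/2, 7/2); label the merged cluster GM
  updated: d(A,GM)=22, d(B,GM)=43, d(D,GM)=44, d(E,GM)=52, d(GM,Z)=15
iteration 2: select A,E (d=13); attach at lengths (13/2, 13/2); label the merged cluster AE
  updated: d(AE,B)=69/2, d(AE,D)=89/2, d(AE,GM)=37, d(AE,Z)=89/2
iteration 3: select D,Z (d=15); attach at lengths (15/2, 15/2); label the merged cluster DZ
  updated: d(AE,DZ)=89/2, d(B,DZ)=37/2, d(DZ,GM)=59/2
iteration 4: select B,DZ (d=37/2); attach at lengths (37/4, 7/4); label the merged cluster BDZ
  updated: d(AE,BDZ)=247/6, d(BDZ,GM)=34
iteration 5: select BDZ,GM (d=34); attach at lengths (31/4, 27/2); label the merged cluster BDGMZ
  updated: d(AE,BDGMZ)=79/2
iteration 6: select AE,BDGMZ (d=79/2); attach at lengths (53/4, 11/4); label the merged cluster ABDEGMZ
final tree: ((A:13/2,E:13/2):53/4,((B:37/4,(D:15/2,Z:15/2):7/4):31/4,(G:7/2,M:7/2):27/2):11/4)
total length: 333/4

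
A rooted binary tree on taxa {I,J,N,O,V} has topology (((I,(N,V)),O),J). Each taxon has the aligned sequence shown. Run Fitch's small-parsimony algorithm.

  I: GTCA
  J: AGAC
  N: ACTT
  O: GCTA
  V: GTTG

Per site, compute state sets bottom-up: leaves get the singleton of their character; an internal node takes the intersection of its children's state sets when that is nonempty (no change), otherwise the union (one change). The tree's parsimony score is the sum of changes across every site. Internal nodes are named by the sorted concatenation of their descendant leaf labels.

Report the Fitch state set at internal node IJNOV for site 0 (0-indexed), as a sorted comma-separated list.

[col 0] NV: children N:{A}, V:{G} ∪→ {A,G}; cost 1
[col 0] INV: children I:{G}, NV:{A,G} ∩→ {G}; cost 0
[col 0] INOV: children INV:{G}, O:{G} ∩→ {G}; cost 0
[col 0] IJNOV: children INOV:{G}, J:{A} ∪→ {A,G}; cost 1
[col 1] NV: children N:{C}, V:{T} ∪→ {C,T}; cost 1
[col 1] INV: children I:{T}, NV:{C,T} ∩→ {T}; cost 0
[col 1] INOV: children INV:{T}, O:{C} ∪→ {C,T}; cost 1
[col 1] IJNOV: children INOV:{C,T}, J:{G} ∪→ {C,G,T}; cost 1
[col 2] NV: children N:{T}, V:{T} ∩→ {T}; cost 0
[col 2] INV: children I:{C}, NV:{T} ∪→ {C,T}; cost 1
[col 2] INOV: children INV:{C,T}, O:{T} ∩→ {T}; cost 0
[col 2] IJNOV: children INOV:{T}, J:{A} ∪→ {A,T}; cost 1
[col 3] NV: children N:{T}, V:{G} ∪→ {G,T}; cost 1
[col 3] INV: children I:{A}, NV:{G,T} ∪→ {A,G,T}; cost 1
[col 3] INOV: children INV:{A,G,T}, O:{A} ∩→ {A}; cost 0
[col 3] IJNOV: children INOV:{A}, J:{C} ∪→ {A,C}; cost 1
per-site changes: [2, 3, 2, 3]; total = 10

A,G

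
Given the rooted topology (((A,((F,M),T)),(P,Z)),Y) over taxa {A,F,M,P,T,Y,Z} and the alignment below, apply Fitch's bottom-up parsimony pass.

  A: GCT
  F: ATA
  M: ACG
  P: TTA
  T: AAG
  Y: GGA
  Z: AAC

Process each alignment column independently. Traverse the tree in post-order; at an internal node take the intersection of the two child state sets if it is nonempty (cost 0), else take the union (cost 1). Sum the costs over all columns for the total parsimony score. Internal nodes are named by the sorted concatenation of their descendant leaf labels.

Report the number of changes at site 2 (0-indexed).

site 0, node FM: F={A} ∩ M={A} → {A} (+0)
site 0, node FMT: FM={A} ∩ T={A} → {A} (+0)
site 0, node AFMT: A={G} ∪ FMT={A} → {A,G} (+1)
site 0, node PZ: P={T} ∪ Z={A} → {A,T} (+1)
site 0, node AFMPTZ: AFMT={A,G} ∩ PZ={A,T} → {A} (+0)
site 0, node AFMPTYZ: AFMPTZ={A} ∪ Y={G} → {A,G} (+1)
site 1, node FM: F={T} ∪ M={C} → {C,T} (+1)
site 1, node FMT: FM={C,T} ∪ T={A} → {A,C,T} (+1)
site 1, node AFMT: A={C} ∩ FMT={A,C,T} → {C} (+0)
site 1, node PZ: P={T} ∪ Z={A} → {A,T} (+1)
site 1, node AFMPTZ: AFMT={C} ∪ PZ={A,T} → {A,C,T} (+1)
site 1, node AFMPTYZ: AFMPTZ={A,C,T} ∪ Y={G} → {A,C,G,T} (+1)
site 2, node FM: F={A} ∪ M={G} → {A,G} (+1)
site 2, node FMT: FM={A,G} ∩ T={G} → {G} (+0)
site 2, node AFMT: A={T} ∪ FMT={G} → {G,T} (+1)
site 2, node PZ: P={A} ∪ Z={C} → {A,C} (+1)
site 2, node AFMPTZ: AFMT={G,T} ∪ PZ={A,C} → {A,C,G,T} (+1)
site 2, node AFMPTYZ: AFMPTZ={A,C,G,T} ∩ Y={A} → {A} (+0)
per-site changes: [3, 5, 4]; total = 12

4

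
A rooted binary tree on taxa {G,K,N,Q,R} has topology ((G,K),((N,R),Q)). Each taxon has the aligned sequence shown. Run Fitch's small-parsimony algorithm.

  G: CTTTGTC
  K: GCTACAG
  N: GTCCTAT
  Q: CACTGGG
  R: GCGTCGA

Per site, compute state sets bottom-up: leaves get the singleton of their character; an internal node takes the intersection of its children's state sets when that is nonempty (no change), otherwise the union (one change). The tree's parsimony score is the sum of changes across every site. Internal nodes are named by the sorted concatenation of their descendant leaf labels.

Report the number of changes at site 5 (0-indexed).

[col 0] GK: children G:{C}, K:{G} ∪→ {C,G}; cost 1
[col 0] NR: children N:{G}, R:{G} ∩→ {G}; cost 0
[col 0] NQR: children NR:{G}, Q:{C} ∪→ {C,G}; cost 1
[col 0] GKNQR: children GK:{C,G}, NQR:{C,G} ∩→ {C,G}; cost 0
[col 1] GK: children G:{T}, K:{C} ∪→ {C,T}; cost 1
[col 1] NR: children N:{T}, R:{C} ∪→ {C,T}; cost 1
[col 1] NQR: children NR:{C,T}, Q:{A} ∪→ {A,C,T}; cost 1
[col 1] GKNQR: children GK:{C,T}, NQR:{A,C,T} ∩→ {C,T}; cost 0
[col 2] GK: children G:{T}, K:{T} ∩→ {T}; cost 0
[col 2] NR: children N:{C}, R:{G} ∪→ {C,G}; cost 1
[col 2] NQR: children NR:{C,G}, Q:{C} ∩→ {C}; cost 0
[col 2] GKNQR: children GK:{T}, NQR:{C} ∪→ {C,T}; cost 1
[col 3] GK: children G:{T}, K:{A} ∪→ {A,T}; cost 1
[col 3] NR: children N:{C}, R:{T} ∪→ {C,T}; cost 1
[col 3] NQR: children NR:{C,T}, Q:{T} ∩→ {T}; cost 0
[col 3] GKNQR: children GK:{A,T}, NQR:{T} ∩→ {T}; cost 0
[col 4] GK: children G:{G}, K:{C} ∪→ {C,G}; cost 1
[col 4] NR: children N:{T}, R:{C} ∪→ {C,T}; cost 1
[col 4] NQR: children NR:{C,T}, Q:{G} ∪→ {C,G,T}; cost 1
[col 4] GKNQR: children GK:{C,G}, NQR:{C,G,T} ∩→ {C,G}; cost 0
[col 5] GK: children G:{T}, K:{A} ∪→ {A,T}; cost 1
[col 5] NR: children N:{A}, R:{G} ∪→ {A,G}; cost 1
[col 5] NQR: children NR:{A,G}, Q:{G} ∩→ {G}; cost 0
[col 5] GKNQR: children GK:{A,T}, NQR:{G} ∪→ {A,G,T}; cost 1
[col 6] GK: children G:{C}, K:{G} ∪→ {C,G}; cost 1
[col 6] NR: children N:{T}, R:{A} ∪→ {A,T}; cost 1
[col 6] NQR: children NR:{A,T}, Q:{G} ∪→ {A,G,T}; cost 1
[col 6] GKNQR: children GK:{C,G}, NQR:{A,G,T} ∩→ {G}; cost 0
per-site changes: [2, 3, 2, 2, 3, 3, 3]; total = 18

3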